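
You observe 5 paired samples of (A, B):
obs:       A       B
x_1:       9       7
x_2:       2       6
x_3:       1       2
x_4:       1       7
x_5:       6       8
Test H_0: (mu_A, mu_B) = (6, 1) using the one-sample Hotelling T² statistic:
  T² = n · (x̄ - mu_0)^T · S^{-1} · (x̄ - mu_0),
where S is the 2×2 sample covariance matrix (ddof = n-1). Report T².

Step 1 — sample mean vector:
  mean(A) = (9 + 2 + 1 + 1 + 6) / 5 = 19/5 = 3.8
  mean(B) = (7 + 6 + 2 + 7 + 8) / 5 = 30/5 = 6
  x̄ = (3.8, 6),  deviation x̄ - mu_0 = (3.8, 6) - (6, 1) = (-2.2, 5).

Step 2 — sample covariance matrix, S[i,j] = (1/(n-1)) · Σ_k (x_{k,i} - mean_i) · (x_{k,j} - mean_j), divisor n-1 = 4:
  S[A,A] = ((5.2)·(5.2) + (-1.8)·(-1.8) + (-2.8)·(-2.8) + (-2.8)·(-2.8) + (2.2)·(2.2)) / 4 = 50.8/4 = 12.7
  S[A,B] = ((5.2)·(1) + (-1.8)·(0) + (-2.8)·(-4) + (-2.8)·(1) + (2.2)·(2)) / 4 = 18/4 = 4.5
  S[B,B] = ((1)·(1) + (0)·(0) + (-4)·(-4) + (1)·(1) + (2)·(2)) / 4 = 22/4 = 5.5
  S = [[12.7, 4.5],
 [4.5, 5.5]].

Step 3 — invert S. det(S) = 12.7·5.5 - (4.5)² = 49.6.
  S^{-1} = (1/det) · [[d, -b], [-b, a]] = [[0.1109, -0.0907],
 [-0.0907, 0.256]].

Step 4 — quadratic form (x̄ - mu_0)^T · S^{-1} · (x̄ - mu_0):
  S^{-1} · (x̄ - mu_0) = (-0.6976, 1.4798),
  (x̄ - mu_0)^T · [...] = (-2.2)·(-0.6976) + (5)·(1.4798) = 8.9339.

Step 5 — scale by n: T² = 5 · 8.9339 = 44.6694.

T² ≈ 44.6694


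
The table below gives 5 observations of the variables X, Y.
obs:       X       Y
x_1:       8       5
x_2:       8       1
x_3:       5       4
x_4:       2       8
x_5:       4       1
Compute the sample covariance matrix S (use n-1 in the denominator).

Step 1 — column means:
  mean(X) = (8 + 8 + 5 + 2 + 4) / 5 = 27/5 = 5.4
  mean(Y) = (5 + 1 + 4 + 8 + 1) / 5 = 19/5 = 3.8

Step 2 — sample covariance S[i,j] = (1/(n-1)) · Σ_k (x_{k,i} - mean_i) · (x_{k,j} - mean_j), with n-1 = 4.
  S[X,X] = ((2.6)·(2.6) + (2.6)·(2.6) + (-0.4)·(-0.4) + (-3.4)·(-3.4) + (-1.4)·(-1.4)) / 4 = 27.2/4 = 6.8
  S[X,Y] = ((2.6)·(1.2) + (2.6)·(-2.8) + (-0.4)·(0.2) + (-3.4)·(4.2) + (-1.4)·(-2.8)) / 4 = -14.6/4 = -3.65
  S[Y,Y] = ((1.2)·(1.2) + (-2.8)·(-2.8) + (0.2)·(0.2) + (4.2)·(4.2) + (-2.8)·(-2.8)) / 4 = 34.8/4 = 8.7

S is symmetric (S[j,i] = S[i,j]). Assembling:

S = [[6.8, -3.65],
 [-3.65, 8.7]]


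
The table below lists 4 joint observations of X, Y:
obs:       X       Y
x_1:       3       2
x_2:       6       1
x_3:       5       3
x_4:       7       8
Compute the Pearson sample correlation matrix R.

Step 1 — column means:
  mean(X) = (3 + 6 + 5 + 7) / 4 = 21/4 = 5.25
  mean(Y) = (2 + 1 + 3 + 8) / 4 = 14/4 = 3.5

Step 2 — sample variances and covariances s[i,j] = (1/(n-1)) · Σ_k (x_{k,i} - mean_i) · (x_{k,j} - mean_j), with n-1 = 3:
  s[X,X] = ((-2.25)·(-2.25) + (0.75)·(0.75) + (-0.25)·(-0.25) + (1.75)·(1.75)) / 3 = 8.75/3 = 2.9167
  s[X,Y] = ((-2.25)·(-1.5) + (0.75)·(-2.5) + (-0.25)·(-0.5) + (1.75)·(4.5)) / 3 = 9.5/3 = 3.1667
  s[Y,Y] = ((-1.5)·(-1.5) + (-2.5)·(-2.5) + (-0.5)·(-0.5) + (4.5)·(4.5)) / 3 = 29/3 = 9.6667
  Sample standard deviations s_i = √(s[i,i]):
  s(X) = √(2.9167) = 1.7078
  s(Y) = √(9.6667) = 3.1091

Step 3 — r_{ij} = s_{ij} / (s_i · s_j):
  r[X,X] = 1 (diagonal).
  r[X,Y] = 3.1667 / (1.7078 · 3.1091) = 3.1667 / 5.3098 = 0.5964
  r[Y,Y] = 1 (diagonal).

R is symmetric with unit diagonal. Assembling:

R = [[1, 0.5964],
 [0.5964, 1]]


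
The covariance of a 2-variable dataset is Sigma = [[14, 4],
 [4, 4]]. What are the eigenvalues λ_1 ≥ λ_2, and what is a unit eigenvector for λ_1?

Step 1 — characteristic polynomial of 2×2 Sigma:
  det(Sigma - λI) = λ² - trace · λ + det = 0.
  trace = 14 + 4 = 18, det = 14·4 - (4)² = 40.
Step 2 — discriminant:
  Δ = trace² - 4·det = 324 - 160 = 164.
Step 3 — eigenvalues:
  λ = (trace ± √Δ)/2 = (18 ± 12.8062)/2,
  λ_1 = 15.4031,  λ_2 = 2.5969.

Step 4 — unit eigenvector for λ_1: solve (Sigma - λ_1 I)v = 0. First row:
  (14 - 15.4031)·v_x + (4)·v_y = 0, i.e. (-1.4031)·v_x + (4)·v_y = 0,
  so v ∝ (b, λ_1 - a) = (4, 1.4031) = u.
  ||u|| = √((4)² + (1.4031)²) = √(17.9688) ≈ 4.239,
  v_1 = u/||u|| ≈ (0.9436, 0.331) (||v_1|| = 1).

λ_1 = 15.4031,  λ_2 = 2.5969;  v_1 ≈ (0.9436, 0.331)


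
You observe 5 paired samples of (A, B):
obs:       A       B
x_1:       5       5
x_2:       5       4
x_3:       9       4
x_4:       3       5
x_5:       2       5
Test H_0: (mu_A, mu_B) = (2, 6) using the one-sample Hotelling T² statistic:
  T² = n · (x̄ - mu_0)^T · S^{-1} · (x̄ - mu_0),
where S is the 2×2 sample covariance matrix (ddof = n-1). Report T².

Step 1 — sample mean vector:
  mean(A) = (5 + 5 + 9 + 3 + 2) / 5 = 24/5 = 4.8
  mean(B) = (5 + 4 + 4 + 5 + 5) / 5 = 23/5 = 4.6
  x̄ = (4.8, 4.6),  deviation x̄ - mu_0 = (4.8, 4.6) - (2, 6) = (2.8, -1.4).

Step 2 — sample covariance matrix, S[i,j] = (1/(n-1)) · Σ_k (x_{k,i} - mean_i) · (x_{k,j} - mean_j), divisor n-1 = 4:
  S[A,A] = ((0.2)·(0.2) + (0.2)·(0.2) + (4.2)·(4.2) + (-1.8)·(-1.8) + (-2.8)·(-2.8)) / 4 = 28.8/4 = 7.2
  S[A,B] = ((0.2)·(0.4) + (0.2)·(-0.6) + (4.2)·(-0.6) + (-1.8)·(0.4) + (-2.8)·(0.4)) / 4 = -4.4/4 = -1.1
  S[B,B] = ((0.4)·(0.4) + (-0.6)·(-0.6) + (-0.6)·(-0.6) + (0.4)·(0.4) + (0.4)·(0.4)) / 4 = 1.2/4 = 0.3
  S = [[7.2, -1.1],
 [-1.1, 0.3]].

Step 3 — invert S. det(S) = 7.2·0.3 - (-1.1)² = 0.95.
  S^{-1} = (1/det) · [[d, -b], [-b, a]] = [[0.3158, 1.1579],
 [1.1579, 7.5789]].

Step 4 — quadratic form (x̄ - mu_0)^T · S^{-1} · (x̄ - mu_0):
  S^{-1} · (x̄ - mu_0) = (-0.7368, -7.3684),
  (x̄ - mu_0)^T · [...] = (2.8)·(-0.7368) + (-1.4)·(-7.3684) = 8.2526.

Step 5 — scale by n: T² = 5 · 8.2526 = 41.2632.

T² ≈ 41.2632


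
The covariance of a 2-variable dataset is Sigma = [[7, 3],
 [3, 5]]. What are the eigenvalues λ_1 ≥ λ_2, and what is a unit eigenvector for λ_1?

Step 1 — characteristic polynomial of 2×2 Sigma:
  det(Sigma - λI) = λ² - trace · λ + det = 0.
  trace = 7 + 5 = 12, det = 7·5 - (3)² = 26.
Step 2 — discriminant:
  Δ = trace² - 4·det = 144 - 104 = 40.
Step 3 — eigenvalues:
  λ = (trace ± √Δ)/2 = (12 ± 6.3246)/2,
  λ_1 = 9.1623,  λ_2 = 2.8377.

Step 4 — unit eigenvector for λ_1: solve (Sigma - λ_1 I)v = 0. First row:
  (7 - 9.1623)·v_x + (3)·v_y = 0, i.e. (-2.1623)·v_x + (3)·v_y = 0,
  so v ∝ (b, λ_1 - a) = (3, 2.1623) = u.
  ||u|| = √((3)² + (2.1623)²) = √(13.6754) ≈ 3.698,
  v_1 = u/||u|| ≈ (0.8112, 0.5847) (||v_1|| = 1).

λ_1 = 9.1623,  λ_2 = 2.8377;  v_1 ≈ (0.8112, 0.5847)


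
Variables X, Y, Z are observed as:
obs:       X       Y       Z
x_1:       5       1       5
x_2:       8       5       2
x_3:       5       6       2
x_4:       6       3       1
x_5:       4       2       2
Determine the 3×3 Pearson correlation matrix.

Step 1 — column means:
  mean(X) = (5 + 8 + 5 + 6 + 4) / 5 = 28/5 = 5.6
  mean(Y) = (1 + 5 + 6 + 3 + 2) / 5 = 17/5 = 3.4
  mean(Z) = (5 + 2 + 2 + 1 + 2) / 5 = 12/5 = 2.4

Step 2 — sample variances and covariances s[i,j] = (1/(n-1)) · Σ_k (x_{k,i} - mean_i) · (x_{k,j} - mean_j), with n-1 = 4:
  s[X,X] = ((-0.6)·(-0.6) + (2.4)·(2.4) + (-0.6)·(-0.6) + (0.4)·(0.4) + (-1.6)·(-1.6)) / 4 = 9.2/4 = 2.3
  s[X,Y] = ((-0.6)·(-2.4) + (2.4)·(1.6) + (-0.6)·(2.6) + (0.4)·(-0.4) + (-1.6)·(-1.4)) / 4 = 5.8/4 = 1.45
  s[X,Z] = ((-0.6)·(2.6) + (2.4)·(-0.4) + (-0.6)·(-0.4) + (0.4)·(-1.4) + (-1.6)·(-0.4)) / 4 = -2.2/4 = -0.55
  s[Y,Y] = ((-2.4)·(-2.4) + (1.6)·(1.6) + (2.6)·(2.6) + (-0.4)·(-0.4) + (-1.4)·(-1.4)) / 4 = 17.2/4 = 4.3
  s[Y,Z] = ((-2.4)·(2.6) + (1.6)·(-0.4) + (2.6)·(-0.4) + (-0.4)·(-1.4) + (-1.4)·(-0.4)) / 4 = -6.8/4 = -1.7
  s[Z,Z] = ((2.6)·(2.6) + (-0.4)·(-0.4) + (-0.4)·(-0.4) + (-1.4)·(-1.4) + (-0.4)·(-0.4)) / 4 = 9.2/4 = 2.3
  Sample standard deviations s_i = √(s[i,i]):
  s(X) = √(2.3) = 1.5166
  s(Y) = √(4.3) = 2.0736
  s(Z) = √(2.3) = 1.5166

Step 3 — r_{ij} = s_{ij} / (s_i · s_j):
  r[X,X] = 1 (diagonal).
  r[X,Y] = 1.45 / (1.5166 · 2.0736) = 1.45 / 3.1448 = 0.4611
  r[X,Z] = -0.55 / (1.5166 · 1.5166) = -0.55 / 2.3 = -0.2391
  r[Y,Y] = 1 (diagonal).
  r[Y,Z] = -1.7 / (2.0736 · 1.5166) = -1.7 / 3.1448 = -0.5406
  r[Z,Z] = 1 (diagonal).

R is symmetric with unit diagonal. Assembling:

R = [[1, 0.4611, -0.2391],
 [0.4611, 1, -0.5406],
 [-0.2391, -0.5406, 1]]


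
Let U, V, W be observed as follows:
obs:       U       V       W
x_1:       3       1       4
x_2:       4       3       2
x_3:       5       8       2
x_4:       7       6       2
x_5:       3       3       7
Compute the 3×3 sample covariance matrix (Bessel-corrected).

Step 1 — column means:
  mean(U) = (3 + 4 + 5 + 7 + 3) / 5 = 22/5 = 4.4
  mean(V) = (1 + 3 + 8 + 6 + 3) / 5 = 21/5 = 4.2
  mean(W) = (4 + 2 + 2 + 2 + 7) / 5 = 17/5 = 3.4

Step 2 — sample covariance S[i,j] = (1/(n-1)) · Σ_k (x_{k,i} - mean_i) · (x_{k,j} - mean_j), with n-1 = 4.
  S[U,U] = ((-1.4)·(-1.4) + (-0.4)·(-0.4) + (0.6)·(0.6) + (2.6)·(2.6) + (-1.4)·(-1.4)) / 4 = 11.2/4 = 2.8
  S[U,V] = ((-1.4)·(-3.2) + (-0.4)·(-1.2) + (0.6)·(3.8) + (2.6)·(1.8) + (-1.4)·(-1.2)) / 4 = 13.6/4 = 3.4
  S[U,W] = ((-1.4)·(0.6) + (-0.4)·(-1.4) + (0.6)·(-1.4) + (2.6)·(-1.4) + (-1.4)·(3.6)) / 4 = -9.8/4 = -2.45
  S[V,V] = ((-3.2)·(-3.2) + (-1.2)·(-1.2) + (3.8)·(3.8) + (1.8)·(1.8) + (-1.2)·(-1.2)) / 4 = 30.8/4 = 7.7
  S[V,W] = ((-3.2)·(0.6) + (-1.2)·(-1.4) + (3.8)·(-1.4) + (1.8)·(-1.4) + (-1.2)·(3.6)) / 4 = -12.4/4 = -3.1
  S[W,W] = ((0.6)·(0.6) + (-1.4)·(-1.4) + (-1.4)·(-1.4) + (-1.4)·(-1.4) + (3.6)·(3.6)) / 4 = 19.2/4 = 4.8

S is symmetric (S[j,i] = S[i,j]). Assembling:

S = [[2.8, 3.4, -2.45],
 [3.4, 7.7, -3.1],
 [-2.45, -3.1, 4.8]]


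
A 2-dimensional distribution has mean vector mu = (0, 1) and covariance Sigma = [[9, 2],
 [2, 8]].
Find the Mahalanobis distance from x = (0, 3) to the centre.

Step 1 — centre the observation: (x - mu) = (0, 2).

Step 2 — invert Sigma. det(Sigma) = 9·8 - (2)² = 68.
  Sigma^{-1} = (1/det) · [[d, -b], [-b, a]] = [[0.1176, -0.0294],
 [-0.0294, 0.1324]].

Step 3 — form the quadratic (x - mu)^T · Sigma^{-1} · (x - mu):
  Sigma^{-1} · (x - mu) = (-0.0588, 0.2647).
  (x - mu)^T · [Sigma^{-1} · (x - mu)] = (0)·(-0.0588) + (2)·(0.2647) = 0.5294.

Step 4 — take square root: d = √(0.5294) ≈ 0.7276.

d(x, mu) = √(0.5294) ≈ 0.7276


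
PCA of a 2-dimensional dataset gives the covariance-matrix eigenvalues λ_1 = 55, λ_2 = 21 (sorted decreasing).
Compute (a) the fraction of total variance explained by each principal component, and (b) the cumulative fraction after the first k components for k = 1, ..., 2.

Step 1 — total variance = trace(Sigma) = Σ λ_i = 55 + 21 = 76.

Step 2 — fraction explained by component i = λ_i / Σ λ:
  PC1: 55/76 = 0.7237
  PC2: 21/76 = 0.2763

Step 3 — cumulative fraction after k components = (λ_1 + ... + λ_k) / Σ λ:
  k = 1: 55/76 = 0.7237
  k = 2: (55 + 21)/76 = 76/76 = 1

Summary (fraction, with percent):

explained: PC1 0.7237 (72.37%), PC2 0.2763 (27.63%);  cumulative: 0.7237, 1


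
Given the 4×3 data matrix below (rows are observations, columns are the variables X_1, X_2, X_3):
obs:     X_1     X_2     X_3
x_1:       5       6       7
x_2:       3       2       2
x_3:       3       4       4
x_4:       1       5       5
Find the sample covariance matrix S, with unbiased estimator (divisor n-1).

Step 1 — column means:
  mean(X_1) = (5 + 3 + 3 + 1) / 4 = 12/4 = 3
  mean(X_2) = (6 + 2 + 4 + 5) / 4 = 17/4 = 4.25
  mean(X_3) = (7 + 2 + 4 + 5) / 4 = 18/4 = 4.5

Step 2 — sample covariance S[i,j] = (1/(n-1)) · Σ_k (x_{k,i} - mean_i) · (x_{k,j} - mean_j), with n-1 = 3.
  S[X_1,X_1] = ((2)·(2) + (0)·(0) + (0)·(0) + (-2)·(-2)) / 3 = 8/3 = 2.6667
  S[X_1,X_2] = ((2)·(1.75) + (0)·(-2.25) + (0)·(-0.25) + (-2)·(0.75)) / 3 = 2/3 = 0.6667
  S[X_1,X_3] = ((2)·(2.5) + (0)·(-2.5) + (0)·(-0.5) + (-2)·(0.5)) / 3 = 4/3 = 1.3333
  S[X_2,X_2] = ((1.75)·(1.75) + (-2.25)·(-2.25) + (-0.25)·(-0.25) + (0.75)·(0.75)) / 3 = 8.75/3 = 2.9167
  S[X_2,X_3] = ((1.75)·(2.5) + (-2.25)·(-2.5) + (-0.25)·(-0.5) + (0.75)·(0.5)) / 3 = 10.5/3 = 3.5
  S[X_3,X_3] = ((2.5)·(2.5) + (-2.5)·(-2.5) + (-0.5)·(-0.5) + (0.5)·(0.5)) / 3 = 13/3 = 4.3333

S is symmetric (S[j,i] = S[i,j]). Assembling:

S = [[2.6667, 0.6667, 1.3333],
 [0.6667, 2.9167, 3.5],
 [1.3333, 3.5, 4.3333]]


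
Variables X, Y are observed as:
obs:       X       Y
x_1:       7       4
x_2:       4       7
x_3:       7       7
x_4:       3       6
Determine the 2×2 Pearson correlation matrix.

Step 1 — column means:
  mean(X) = (7 + 4 + 7 + 3) / 4 = 21/4 = 5.25
  mean(Y) = (4 + 7 + 7 + 6) / 4 = 24/4 = 6

Step 2 — sample variances and covariances s[i,j] = (1/(n-1)) · Σ_k (x_{k,i} - mean_i) · (x_{k,j} - mean_j), with n-1 = 3:
  s[X,X] = ((1.75)·(1.75) + (-1.25)·(-1.25) + (1.75)·(1.75) + (-2.25)·(-2.25)) / 3 = 12.75/3 = 4.25
  s[X,Y] = ((1.75)·(-2) + (-1.25)·(1) + (1.75)·(1) + (-2.25)·(0)) / 3 = -3/3 = -1
  s[Y,Y] = ((-2)·(-2) + (1)·(1) + (1)·(1) + (0)·(0)) / 3 = 6/3 = 2
  Sample standard deviations s_i = √(s[i,i]):
  s(X) = √(4.25) = 2.0616
  s(Y) = √(2) = 1.4142

Step 3 — r_{ij} = s_{ij} / (s_i · s_j):
  r[X,X] = 1 (diagonal).
  r[X,Y] = -1 / (2.0616 · 1.4142) = -1 / 2.9155 = -0.343
  r[Y,Y] = 1 (diagonal).

R is symmetric with unit diagonal. Assembling:

R = [[1, -0.343],
 [-0.343, 1]]


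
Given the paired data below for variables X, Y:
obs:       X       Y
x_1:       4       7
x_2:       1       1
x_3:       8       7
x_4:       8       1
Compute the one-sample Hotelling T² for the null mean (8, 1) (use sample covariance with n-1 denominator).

Step 1 — sample mean vector:
  mean(X) = (4 + 1 + 8 + 8) / 4 = 21/4 = 5.25
  mean(Y) = (7 + 1 + 7 + 1) / 4 = 16/4 = 4
  x̄ = (5.25, 4),  deviation x̄ - mu_0 = (5.25, 4) - (8, 1) = (-2.75, 3).

Step 2 — sample covariance matrix, S[i,j] = (1/(n-1)) · Σ_k (x_{k,i} - mean_i) · (x_{k,j} - mean_j), divisor n-1 = 3:
  S[X,X] = ((-1.25)·(-1.25) + (-4.25)·(-4.25) + (2.75)·(2.75) + (2.75)·(2.75)) / 3 = 34.75/3 = 11.5833
  S[X,Y] = ((-1.25)·(3) + (-4.25)·(-3) + (2.75)·(3) + (2.75)·(-3)) / 3 = 9/3 = 3
  S[Y,Y] = ((3)·(3) + (-3)·(-3) + (3)·(3) + (-3)·(-3)) / 3 = 36/3 = 12
  S = [[11.5833, 3],
 [3, 12]].

Step 3 — invert S. det(S) = 11.5833·12 - (3)² = 130.
  S^{-1} = (1/det) · [[d, -b], [-b, a]] = [[0.0923, -0.0231],
 [-0.0231, 0.0891]].

Step 4 — quadratic form (x̄ - mu_0)^T · S^{-1} · (x̄ - mu_0):
  S^{-1} · (x̄ - mu_0) = (-0.3231, 0.3308),
  (x̄ - mu_0)^T · [...] = (-2.75)·(-0.3231) + (3)·(0.3308) = 1.8808.

Step 5 — scale by n: T² = 4 · 1.8808 = 7.5231.

T² ≈ 7.5231


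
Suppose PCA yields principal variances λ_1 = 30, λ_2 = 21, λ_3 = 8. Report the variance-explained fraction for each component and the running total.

Step 1 — total variance = trace(Sigma) = Σ λ_i = 30 + 21 + 8 = 59.

Step 2 — fraction explained by component i = λ_i / Σ λ:
  PC1: 30/59 = 0.5085
  PC2: 21/59 = 0.3559
  PC3: 8/59 = 0.1356

Step 3 — cumulative fraction after k components = (λ_1 + ... + λ_k) / Σ λ:
  k = 1: 30/59 = 0.5085
  k = 2: (30 + 21)/59 = 51/59 = 0.8644
  k = 3: (30 + 21 + 8)/59 = 59/59 = 1

Summary (fraction, with percent):

explained: PC1 0.5085 (50.85%), PC2 0.3559 (35.59%), PC3 0.1356 (13.56%);  cumulative: 0.5085, 0.8644, 1


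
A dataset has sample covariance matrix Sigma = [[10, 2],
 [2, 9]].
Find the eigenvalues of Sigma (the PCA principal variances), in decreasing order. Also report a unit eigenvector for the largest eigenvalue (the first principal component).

Step 1 — characteristic polynomial of 2×2 Sigma:
  det(Sigma - λI) = λ² - trace · λ + det = 0.
  trace = 10 + 9 = 19, det = 10·9 - (2)² = 86.
Step 2 — discriminant:
  Δ = trace² - 4·det = 361 - 344 = 17.
Step 3 — eigenvalues:
  λ = (trace ± √Δ)/2 = (19 ± 4.1231)/2,
  λ_1 = 11.5616,  λ_2 = 7.4384.

Step 4 — unit eigenvector for λ_1: solve (Sigma - λ_1 I)v = 0. First row:
  (10 - 11.5616)·v_x + (2)·v_y = 0, i.e. (-1.5616)·v_x + (2)·v_y = 0,
  so v ∝ (b, λ_1 - a) = (2, 1.5616) = u.
  ||u|| = √((2)² + (1.5616)²) = √(6.4384) ≈ 2.5374,
  v_1 = u/||u|| ≈ (0.7882, 0.6154) (||v_1|| = 1).

λ_1 = 11.5616,  λ_2 = 7.4384;  v_1 ≈ (0.7882, 0.6154)


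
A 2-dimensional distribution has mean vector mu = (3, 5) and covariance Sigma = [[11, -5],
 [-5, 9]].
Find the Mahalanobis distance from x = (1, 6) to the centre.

Step 1 — centre the observation: (x - mu) = (-2, 1).

Step 2 — invert Sigma. det(Sigma) = 11·9 - (-5)² = 74.
  Sigma^{-1} = (1/det) · [[d, -b], [-b, a]] = [[0.1216, 0.0676],
 [0.0676, 0.1486]].

Step 3 — form the quadratic (x - mu)^T · Sigma^{-1} · (x - mu):
  Sigma^{-1} · (x - mu) = (-0.1757, 0.0135).
  (x - mu)^T · [Sigma^{-1} · (x - mu)] = (-2)·(-0.1757) + (1)·(0.0135) = 0.3649.

Step 4 — take square root: d = √(0.3649) ≈ 0.604.

d(x, mu) = √(0.3649) ≈ 0.604


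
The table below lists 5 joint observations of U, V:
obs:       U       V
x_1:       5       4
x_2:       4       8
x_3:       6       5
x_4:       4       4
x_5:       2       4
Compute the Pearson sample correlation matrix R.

Step 1 — column means:
  mean(U) = (5 + 4 + 6 + 4 + 2) / 5 = 21/5 = 4.2
  mean(V) = (4 + 8 + 5 + 4 + 4) / 5 = 25/5 = 5

Step 2 — sample variances and covariances s[i,j] = (1/(n-1)) · Σ_k (x_{k,i} - mean_i) · (x_{k,j} - mean_j), with n-1 = 4:
  s[U,U] = ((0.8)·(0.8) + (-0.2)·(-0.2) + (1.8)·(1.8) + (-0.2)·(-0.2) + (-2.2)·(-2.2)) / 4 = 8.8/4 = 2.2
  s[U,V] = ((0.8)·(-1) + (-0.2)·(3) + (1.8)·(0) + (-0.2)·(-1) + (-2.2)·(-1)) / 4 = 1/4 = 0.25
  s[V,V] = ((-1)·(-1) + (3)·(3) + (0)·(0) + (-1)·(-1) + (-1)·(-1)) / 4 = 12/4 = 3
  Sample standard deviations s_i = √(s[i,i]):
  s(U) = √(2.2) = 1.4832
  s(V) = √(3) = 1.7321

Step 3 — r_{ij} = s_{ij} / (s_i · s_j):
  r[U,U] = 1 (diagonal).
  r[U,V] = 0.25 / (1.4832 · 1.7321) = 0.25 / 2.569 = 0.0973
  r[V,V] = 1 (diagonal).

R is symmetric with unit diagonal. Assembling:

R = [[1, 0.0973],
 [0.0973, 1]]


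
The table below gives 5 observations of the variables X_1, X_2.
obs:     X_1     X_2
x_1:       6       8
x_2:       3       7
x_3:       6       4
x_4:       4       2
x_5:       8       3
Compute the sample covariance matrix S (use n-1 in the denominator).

Step 1 — column means:
  mean(X_1) = (6 + 3 + 6 + 4 + 8) / 5 = 27/5 = 5.4
  mean(X_2) = (8 + 7 + 4 + 2 + 3) / 5 = 24/5 = 4.8

Step 2 — sample covariance S[i,j] = (1/(n-1)) · Σ_k (x_{k,i} - mean_i) · (x_{k,j} - mean_j), with n-1 = 4.
  S[X_1,X_1] = ((0.6)·(0.6) + (-2.4)·(-2.4) + (0.6)·(0.6) + (-1.4)·(-1.4) + (2.6)·(2.6)) / 4 = 15.2/4 = 3.8
  S[X_1,X_2] = ((0.6)·(3.2) + (-2.4)·(2.2) + (0.6)·(-0.8) + (-1.4)·(-2.8) + (2.6)·(-1.8)) / 4 = -4.6/4 = -1.15
  S[X_2,X_2] = ((3.2)·(3.2) + (2.2)·(2.2) + (-0.8)·(-0.8) + (-2.8)·(-2.8) + (-1.8)·(-1.8)) / 4 = 26.8/4 = 6.7

S is symmetric (S[j,i] = S[i,j]). Assembling:

S = [[3.8, -1.15],
 [-1.15, 6.7]]


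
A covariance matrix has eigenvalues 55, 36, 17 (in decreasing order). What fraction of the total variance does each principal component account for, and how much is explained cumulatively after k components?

Step 1 — total variance = trace(Sigma) = Σ λ_i = 55 + 36 + 17 = 108.

Step 2 — fraction explained by component i = λ_i / Σ λ:
  PC1: 55/108 = 0.5093
  PC2: 36/108 = 0.3333
  PC3: 17/108 = 0.1574

Step 3 — cumulative fraction after k components = (λ_1 + ... + λ_k) / Σ λ:
  k = 1: 55/108 = 0.5093
  k = 2: (55 + 36)/108 = 91/108 = 0.8426
  k = 3: (55 + 36 + 17)/108 = 108/108 = 1

Summary (fraction, with percent):

explained: PC1 0.5093 (50.93%), PC2 0.3333 (33.33%), PC3 0.1574 (15.74%);  cumulative: 0.5093, 0.8426, 1


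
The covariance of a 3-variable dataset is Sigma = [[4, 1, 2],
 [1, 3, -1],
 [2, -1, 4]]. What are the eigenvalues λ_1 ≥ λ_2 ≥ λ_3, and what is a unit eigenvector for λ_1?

Step 1 — characteristic polynomial p(λ) = det(λI - Sigma) = λ³ - tr·λ² + c_1·λ - det, where tr = trace, c_1 = sum of the principal 2×2 minors, det = det(Sigma):
  tr = 4 + 3 + 4 = 11,
  c_1 = (4·3 - (1)²) + (4·4 - (2)²) + (3·4 - (-1)²) = 11 + 12 + 11 = 34,
  det = 4·(3·4 - (-1)²) - (1)·((1)·4 - (-1)·(2)) + (2)·((1)·(-1) - 3·(2)) = 4·(11) - (1)·(6) + (2)·(-7) = 24.
  So p(λ) = λ³ - 11λ² + 34λ - 24.
Step 2 — look for an integer root (rational root theorem: any rational root is an integer divisor of 24). Testing λ = 1:
  p(1) = 1 - 11 + 34 - 24 = 0  ✓
  Dividing out (λ - 1): p(λ) = (λ - 1)(λ² - 10λ + 24).
Step 3 — remaining eigenvalues from the quadratic λ² - 10λ + 24 = 0:
  Δ = 10² - 4·24 = 100 - 96 = 4,  λ = (10 ± √4)/2 = (10 ± 2)/2 = 6 or 4.
  Sorted: λ_1 = 6,  λ_2 = 4,  λ_3 = 1  (check: sum = 11 = tr ✓).

Step 4 — unit eigenvector for λ_1 = 6: v spans the null space of (Sigma - λ_1 I), whose rows are
  r_1 = (-2, 1, 2),  r_2 = (1, -3, -1),  r_3 = (2, -1, -2).
  v is orthogonal to every row, so take v ∝ r_1 × r_2 = ((1)·(-1) - (2)·(-3), (2)·(1) - (-2)·(-1), (-2)·(-3) - (1)·(1)) = (5, 0, 5).
  Rescale (divide by 5): u = (1, 0, 1).
  ||u|| = √((1)² + (0)² + (1)²) = √(2) ≈ 1.4142,  v_1 = u/||u|| ≈ (0.7071, 0, 0.7071) (||v_1|| = 1).

λ_1 = 6,  λ_2 = 4,  λ_3 = 1;  v_1 ≈ (0.7071, 0, 0.7071)


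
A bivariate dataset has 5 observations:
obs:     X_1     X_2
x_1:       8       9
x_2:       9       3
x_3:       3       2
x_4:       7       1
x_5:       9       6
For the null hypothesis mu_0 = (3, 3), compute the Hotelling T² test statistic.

Step 1 — sample mean vector:
  mean(X_1) = (8 + 9 + 3 + 7 + 9) / 5 = 36/5 = 7.2
  mean(X_2) = (9 + 3 + 2 + 1 + 6) / 5 = 21/5 = 4.2
  x̄ = (7.2, 4.2),  deviation x̄ - mu_0 = (7.2, 4.2) - (3, 3) = (4.2, 1.2).

Step 2 — sample covariance matrix, S[i,j] = (1/(n-1)) · Σ_k (x_{k,i} - mean_i) · (x_{k,j} - mean_j), divisor n-1 = 4:
  S[X_1,X_1] = ((0.8)·(0.8) + (1.8)·(1.8) + (-4.2)·(-4.2) + (-0.2)·(-0.2) + (1.8)·(1.8)) / 4 = 24.8/4 = 6.2
  S[X_1,X_2] = ((0.8)·(4.8) + (1.8)·(-1.2) + (-4.2)·(-2.2) + (-0.2)·(-3.2) + (1.8)·(1.8)) / 4 = 14.8/4 = 3.7
  S[X_2,X_2] = ((4.8)·(4.8) + (-1.2)·(-1.2) + (-2.2)·(-2.2) + (-3.2)·(-3.2) + (1.8)·(1.8)) / 4 = 42.8/4 = 10.7
  S = [[6.2, 3.7],
 [3.7, 10.7]].

Step 3 — invert S. det(S) = 6.2·10.7 - (3.7)² = 52.65.
  S^{-1} = (1/det) · [[d, -b], [-b, a]] = [[0.2032, -0.0703],
 [-0.0703, 0.1178]].

Step 4 — quadratic form (x̄ - mu_0)^T · S^{-1} · (x̄ - mu_0):
  S^{-1} · (x̄ - mu_0) = (0.7692, -0.1538),
  (x̄ - mu_0)^T · [...] = (4.2)·(0.7692) + (1.2)·(-0.1538) = 3.0462.

Step 5 — scale by n: T² = 5 · 3.0462 = 15.2308.

T² ≈ 15.2308


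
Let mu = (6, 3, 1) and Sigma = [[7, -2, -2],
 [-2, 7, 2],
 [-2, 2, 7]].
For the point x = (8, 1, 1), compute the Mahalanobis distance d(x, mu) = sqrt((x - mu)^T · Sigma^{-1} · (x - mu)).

Step 1 — centre the observation: (x - mu) = (2, -2, 0).

Step 2 — invert Sigma (cofactor / det for 3×3, or solve directly):
  Sigma^{-1} = [[0.1636, 0.0364, 0.0364],
 [0.0364, 0.1636, -0.0364],
 [0.0364, -0.0364, 0.1636]].

Step 3 — form the quadratic (x - mu)^T · Sigma^{-1} · (x - mu):
  Sigma^{-1} · (x - mu) = (0.2545, -0.2545, 0.1455).
  (x - mu)^T · [Sigma^{-1} · (x - mu)] = (2)·(0.2545) + (-2)·(-0.2545) + (0)·(0.1455) = 1.0182.

Step 4 — take square root: d = √(1.0182) ≈ 1.009.

d(x, mu) = √(1.0182) ≈ 1.009


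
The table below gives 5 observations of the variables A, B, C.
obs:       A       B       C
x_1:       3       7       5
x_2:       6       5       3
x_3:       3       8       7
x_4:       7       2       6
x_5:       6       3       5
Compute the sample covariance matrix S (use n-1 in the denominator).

Step 1 — column means:
  mean(A) = (3 + 6 + 3 + 7 + 6) / 5 = 25/5 = 5
  mean(B) = (7 + 5 + 8 + 2 + 3) / 5 = 25/5 = 5
  mean(C) = (5 + 3 + 7 + 6 + 5) / 5 = 26/5 = 5.2

Step 2 — sample covariance S[i,j] = (1/(n-1)) · Σ_k (x_{k,i} - mean_i) · (x_{k,j} - mean_j), with n-1 = 4.
  S[A,A] = ((-2)·(-2) + (1)·(1) + (-2)·(-2) + (2)·(2) + (1)·(1)) / 4 = 14/4 = 3.5
  S[A,B] = ((-2)·(2) + (1)·(0) + (-2)·(3) + (2)·(-3) + (1)·(-2)) / 4 = -18/4 = -4.5
  S[A,C] = ((-2)·(-0.2) + (1)·(-2.2) + (-2)·(1.8) + (2)·(0.8) + (1)·(-0.2)) / 4 = -4/4 = -1
  S[B,B] = ((2)·(2) + (0)·(0) + (3)·(3) + (-3)·(-3) + (-2)·(-2)) / 4 = 26/4 = 6.5
  S[B,C] = ((2)·(-0.2) + (0)·(-2.2) + (3)·(1.8) + (-3)·(0.8) + (-2)·(-0.2)) / 4 = 3/4 = 0.75
  S[C,C] = ((-0.2)·(-0.2) + (-2.2)·(-2.2) + (1.8)·(1.8) + (0.8)·(0.8) + (-0.2)·(-0.2)) / 4 = 8.8/4 = 2.2

S is symmetric (S[j,i] = S[i,j]). Assembling:

S = [[3.5, -4.5, -1],
 [-4.5, 6.5, 0.75],
 [-1, 0.75, 2.2]]


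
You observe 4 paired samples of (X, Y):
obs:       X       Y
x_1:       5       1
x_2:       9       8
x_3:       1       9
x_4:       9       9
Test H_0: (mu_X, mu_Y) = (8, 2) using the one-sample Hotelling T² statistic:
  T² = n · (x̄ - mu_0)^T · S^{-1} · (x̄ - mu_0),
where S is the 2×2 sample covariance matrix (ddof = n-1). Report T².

Step 1 — sample mean vector:
  mean(X) = (5 + 9 + 1 + 9) / 4 = 24/4 = 6
  mean(Y) = (1 + 8 + 9 + 9) / 4 = 27/4 = 6.75
  x̄ = (6, 6.75),  deviation x̄ - mu_0 = (6, 6.75) - (8, 2) = (-2, 4.75).

Step 2 — sample covariance matrix, S[i,j] = (1/(n-1)) · Σ_k (x_{k,i} - mean_i) · (x_{k,j} - mean_j), divisor n-1 = 3:
  S[X,X] = ((-1)·(-1) + (3)·(3) + (-5)·(-5) + (3)·(3)) / 3 = 44/3 = 14.6667
  S[X,Y] = ((-1)·(-5.75) + (3)·(1.25) + (-5)·(2.25) + (3)·(2.25)) / 3 = 5/3 = 1.6667
  S[Y,Y] = ((-5.75)·(-5.75) + (1.25)·(1.25) + (2.25)·(2.25) + (2.25)·(2.25)) / 3 = 44.75/3 = 14.9167
  S = [[14.6667, 1.6667],
 [1.6667, 14.9167]].

Step 3 — invert S. det(S) = 14.6667·14.9167 - (1.6667)² = 216.
  S^{-1} = (1/det) · [[d, -b], [-b, a]] = [[0.0691, -0.0077],
 [-0.0077, 0.0679]].

Step 4 — quadratic form (x̄ - mu_0)^T · S^{-1} · (x̄ - mu_0):
  S^{-1} · (x̄ - mu_0) = (-0.1748, 0.338),
  (x̄ - mu_0)^T · [...] = (-2)·(-0.1748) + (4.75)·(0.338) = 1.9549.

Step 5 — scale by n: T² = 4 · 1.9549 = 7.8194.

T² ≈ 7.8194


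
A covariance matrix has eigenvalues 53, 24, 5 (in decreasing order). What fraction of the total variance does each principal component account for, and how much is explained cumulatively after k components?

Step 1 — total variance = trace(Sigma) = Σ λ_i = 53 + 24 + 5 = 82.

Step 2 — fraction explained by component i = λ_i / Σ λ:
  PC1: 53/82 = 0.6463
  PC2: 24/82 = 0.2927
  PC3: 5/82 = 0.061

Step 3 — cumulative fraction after k components = (λ_1 + ... + λ_k) / Σ λ:
  k = 1: 53/82 = 0.6463
  k = 2: (53 + 24)/82 = 77/82 = 0.939
  k = 3: (53 + 24 + 5)/82 = 82/82 = 1

Summary (fraction, with percent):

explained: PC1 0.6463 (64.63%), PC2 0.2927 (29.27%), PC3 0.061 (6.1%);  cumulative: 0.6463, 0.939, 1


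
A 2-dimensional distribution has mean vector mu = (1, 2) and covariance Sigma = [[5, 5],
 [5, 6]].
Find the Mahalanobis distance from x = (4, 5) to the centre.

Step 1 — centre the observation: (x - mu) = (3, 3).

Step 2 — invert Sigma. det(Sigma) = 5·6 - (5)² = 5.
  Sigma^{-1} = (1/det) · [[d, -b], [-b, a]] = [[1.2, -1],
 [-1, 1]].

Step 3 — form the quadratic (x - mu)^T · Sigma^{-1} · (x - mu):
  Sigma^{-1} · (x - mu) = (0.6, 0).
  (x - mu)^T · [Sigma^{-1} · (x - mu)] = (3)·(0.6) + (3)·(0) = 1.8.

Step 4 — take square root: d = √(1.8) ≈ 1.3416.

d(x, mu) = √(1.8) ≈ 1.3416


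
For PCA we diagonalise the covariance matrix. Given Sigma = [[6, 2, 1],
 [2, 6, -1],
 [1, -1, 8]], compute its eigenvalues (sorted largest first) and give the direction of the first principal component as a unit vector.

Step 1 — characteristic polynomial p(λ) = det(λI - Sigma) = λ³ - tr·λ² + c_1·λ - det, where tr = trace, c_1 = sum of the principal 2×2 minors, det = det(Sigma):
  tr = 6 + 6 + 8 = 20,
  c_1 = (6·6 - (2)²) + (6·8 - (1)²) + (6·8 - (-1)²) = 32 + 47 + 47 = 126,
  det = 6·(6·8 - (-1)²) - (2)·((2)·8 - (-1)·(1)) + (1)·((2)·(-1) - 6·(1)) = 6·(47) - (2)·(17) + (1)·(-8) = 240.
  So p(λ) = λ³ - 20λ² + 126λ - 240.
Step 2 — look for an integer root (rational root theorem: any rational root is an integer divisor of 240). Testing λ = 8:
  p(8) = 512 - 1280 + 1008 - 240 = 0  ✓
  Dividing out (λ - 8): p(λ) = (λ - 8)(λ² - 12λ + 30).
Step 3 — remaining eigenvalues from the quadratic λ² - 12λ + 30 = 0:
  Δ = 12² - 4·30 = 144 - 120 = 24,  λ = (12 ± √24)/2 = (12 ± 4.899)/2 ≈ 8.4495 or 3.5505.
  Sorted: λ_1 = 8.4495,  λ_2 = 8,  λ_3 = 3.5505  (check: sum = 20 = tr ✓).

Step 4 — unit eigenvector for λ_1 ≈ 8.4495: v spans the null space of (Sigma - λ_1 I), whose rows are
  r_1 = (-2.4495, 2, 1),  r_2 = (2, -2.4495, -1),  r_3 = (1, -1, -0.4495).
  v is orthogonal to every row, so take v ∝ r_1 × r_2 = ((2)·(-1) - (1)·(-2.4495), (1)·(2) - (-2.4495)·(-1), (-2.4495)·(-2.4495) - (2)·(2)) ≈ (0.4495, -0.4495, 2).
  Let u = (0.4495, -0.4495, 2).
  ||u|| = √((0.4495)² + (-0.4495)² + (2)²) = √(4.4041) ≈ 2.0986,  v_1 = u/||u|| ≈ (0.2142, -0.2142, 0.953) (||v_1|| = 1).

λ_1 = 8.4495,  λ_2 = 8,  λ_3 = 3.5505;  v_1 ≈ (0.2142, -0.2142, 0.953)


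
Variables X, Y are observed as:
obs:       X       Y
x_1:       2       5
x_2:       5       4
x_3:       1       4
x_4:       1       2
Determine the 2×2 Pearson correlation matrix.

Step 1 — column means:
  mean(X) = (2 + 5 + 1 + 1) / 4 = 9/4 = 2.25
  mean(Y) = (5 + 4 + 4 + 2) / 4 = 15/4 = 3.75

Step 2 — sample variances and covariances s[i,j] = (1/(n-1)) · Σ_k (x_{k,i} - mean_i) · (x_{k,j} - mean_j), with n-1 = 3:
  s[X,X] = ((-0.25)·(-0.25) + (2.75)·(2.75) + (-1.25)·(-1.25) + (-1.25)·(-1.25)) / 3 = 10.75/3 = 3.5833
  s[X,Y] = ((-0.25)·(1.25) + (2.75)·(0.25) + (-1.25)·(0.25) + (-1.25)·(-1.75)) / 3 = 2.25/3 = 0.75
  s[Y,Y] = ((1.25)·(1.25) + (0.25)·(0.25) + (0.25)·(0.25) + (-1.75)·(-1.75)) / 3 = 4.75/3 = 1.5833
  Sample standard deviations s_i = √(s[i,i]):
  s(X) = √(3.5833) = 1.893
  s(Y) = √(1.5833) = 1.2583

Step 3 — r_{ij} = s_{ij} / (s_i · s_j):
  r[X,X] = 1 (diagonal).
  r[X,Y] = 0.75 / (1.893 · 1.2583) = 0.75 / 2.3819 = 0.3149
  r[Y,Y] = 1 (diagonal).

R is symmetric with unit diagonal. Assembling:

R = [[1, 0.3149],
 [0.3149, 1]]


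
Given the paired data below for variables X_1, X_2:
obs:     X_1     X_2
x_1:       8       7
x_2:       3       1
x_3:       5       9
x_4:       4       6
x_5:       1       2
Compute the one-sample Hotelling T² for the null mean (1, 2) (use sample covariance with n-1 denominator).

Step 1 — sample mean vector:
  mean(X_1) = (8 + 3 + 5 + 4 + 1) / 5 = 21/5 = 4.2
  mean(X_2) = (7 + 1 + 9 + 6 + 2) / 5 = 25/5 = 5
  x̄ = (4.2, 5),  deviation x̄ - mu_0 = (4.2, 5) - (1, 2) = (3.2, 3).

Step 2 — sample covariance matrix, S[i,j] = (1/(n-1)) · Σ_k (x_{k,i} - mean_i) · (x_{k,j} - mean_j), divisor n-1 = 4:
  S[X_1,X_1] = ((3.8)·(3.8) + (-1.2)·(-1.2) + (0.8)·(0.8) + (-0.2)·(-0.2) + (-3.2)·(-3.2)) / 4 = 26.8/4 = 6.7
  S[X_1,X_2] = ((3.8)·(2) + (-1.2)·(-4) + (0.8)·(4) + (-0.2)·(1) + (-3.2)·(-3)) / 4 = 25/4 = 6.25
  S[X_2,X_2] = ((2)·(2) + (-4)·(-4) + (4)·(4) + (1)·(1) + (-3)·(-3)) / 4 = 46/4 = 11.5
  S = [[6.7, 6.25],
 [6.25, 11.5]].

Step 3 — invert S. det(S) = 6.7·11.5 - (6.25)² = 37.9875.
  S^{-1} = (1/det) · [[d, -b], [-b, a]] = [[0.3027, -0.1645],
 [-0.1645, 0.1764]].

Step 4 — quadratic form (x̄ - mu_0)^T · S^{-1} · (x̄ - mu_0):
  S^{-1} · (x̄ - mu_0) = (0.4752, 0.0026),
  (x̄ - mu_0)^T · [...] = (3.2)·(0.4752) + (3)·(0.0026) = 1.5284.

Step 5 — scale by n: T² = 5 · 1.5284 = 7.642.

T² ≈ 7.642


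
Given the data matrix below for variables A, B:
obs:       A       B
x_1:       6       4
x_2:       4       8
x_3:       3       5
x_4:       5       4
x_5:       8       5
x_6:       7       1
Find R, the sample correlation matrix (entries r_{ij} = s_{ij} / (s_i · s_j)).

Step 1 — column means:
  mean(A) = (6 + 4 + 3 + 5 + 8 + 7) / 6 = 33/6 = 5.5
  mean(B) = (4 + 8 + 5 + 4 + 5 + 1) / 6 = 27/6 = 4.5

Step 2 — sample variances and covariances s[i,j] = (1/(n-1)) · Σ_k (x_{k,i} - mean_i) · (x_{k,j} - mean_j), with n-1 = 5:
  s[A,A] = ((0.5)·(0.5) + (-1.5)·(-1.5) + (-2.5)·(-2.5) + (-0.5)·(-0.5) + (2.5)·(2.5) + (1.5)·(1.5)) / 5 = 17.5/5 = 3.5
  s[A,B] = ((0.5)·(-0.5) + (-1.5)·(3.5) + (-2.5)·(0.5) + (-0.5)·(-0.5) + (2.5)·(0.5) + (1.5)·(-3.5)) / 5 = -10.5/5 = -2.1
  s[B,B] = ((-0.5)·(-0.5) + (3.5)·(3.5) + (0.5)·(0.5) + (-0.5)·(-0.5) + (0.5)·(0.5) + (-3.5)·(-3.5)) / 5 = 25.5/5 = 5.1
  Sample standard deviations s_i = √(s[i,i]):
  s(A) = √(3.5) = 1.8708
  s(B) = √(5.1) = 2.2583

Step 3 — r_{ij} = s_{ij} / (s_i · s_j):
  r[A,A] = 1 (diagonal).
  r[A,B] = -2.1 / (1.8708 · 2.2583) = -2.1 / 4.2249 = -0.4971
  r[B,B] = 1 (diagonal).

R is symmetric with unit diagonal. Assembling:

R = [[1, -0.4971],
 [-0.4971, 1]]


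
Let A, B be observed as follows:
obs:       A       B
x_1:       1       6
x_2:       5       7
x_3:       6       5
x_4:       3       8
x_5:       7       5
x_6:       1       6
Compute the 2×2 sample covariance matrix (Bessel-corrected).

Step 1 — column means:
  mean(A) = (1 + 5 + 6 + 3 + 7 + 1) / 6 = 23/6 = 3.8333
  mean(B) = (6 + 7 + 5 + 8 + 5 + 6) / 6 = 37/6 = 6.1667

Step 2 — sample covariance S[i,j] = (1/(n-1)) · Σ_k (x_{k,i} - mean_i) · (x_{k,j} - mean_j), with n-1 = 5.
  S[A,A] = ((-2.8333)·(-2.8333) + (1.1667)·(1.1667) + (2.1667)·(2.1667) + (-0.8333)·(-0.8333) + (3.1667)·(3.1667) + (-2.8333)·(-2.8333)) / 5 = 32.8333/5 = 6.5667
  S[A,B] = ((-2.8333)·(-0.1667) + (1.1667)·(0.8333) + (2.1667)·(-1.1667) + (-0.8333)·(1.8333) + (3.1667)·(-1.1667) + (-2.8333)·(-0.1667)) / 5 = -5.8333/5 = -1.1667
  S[B,B] = ((-0.1667)·(-0.1667) + (0.8333)·(0.8333) + (-1.1667)·(-1.1667) + (1.8333)·(1.8333) + (-1.1667)·(-1.1667) + (-0.1667)·(-0.1667)) / 5 = 6.8333/5 = 1.3667

S is symmetric (S[j,i] = S[i,j]). Assembling:

S = [[6.5667, -1.1667],
 [-1.1667, 1.3667]]


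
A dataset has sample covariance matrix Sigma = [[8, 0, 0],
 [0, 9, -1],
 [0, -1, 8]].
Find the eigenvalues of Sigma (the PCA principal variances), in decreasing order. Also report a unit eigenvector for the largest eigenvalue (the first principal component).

Step 1 — characteristic polynomial p(λ) = det(λI - Sigma) = λ³ - tr·λ² + c_1·λ - det, where tr = trace, c_1 = sum of the principal 2×2 minors, det = det(Sigma):
  tr = 8 + 9 + 8 = 25,
  c_1 = (8·9 - (0)²) + (8·8 - (0)²) + (9·8 - (-1)²) = 72 + 64 + 71 = 207,
  det = 8·(9·8 - (-1)²) - (0)·((0)·8 - (-1)·(0)) + (0)·((0)·(-1) - 9·(0)) = 8·(71) - (0)·(0) + (0)·(0) = 568.
  So p(λ) = λ³ - 25λ² + 207λ - 568.
Step 2 — look for an integer root (rational root theorem: any rational root is an integer divisor of 568). Testing λ = 8:
  p(8) = 512 - 1600 + 1656 - 568 = 0  ✓
  Dividing out (λ - 8): p(λ) = (λ - 8)(λ² - 17λ + 71).
Step 3 — remaining eigenvalues from the quadratic λ² - 17λ + 71 = 0:
  Δ = 17² - 4·71 = 289 - 284 = 5,  λ = (17 ± √5)/2 = (17 ± 2.2361)/2 ≈ 9.618 or 7.382.
  Sorted: λ_1 = 9.618,  λ_2 = 8,  λ_3 = 7.382  (check: sum = 25 = tr ✓).

Step 4 — unit eigenvector for λ_1 ≈ 9.618: v spans the null space of (Sigma - λ_1 I), whose rows are
  r_1 = (-1.618, 0, 0),  r_2 = (0, -0.618, -1),  r_3 = (0, -1, -1.618).
  v is orthogonal to every row, so take v ∝ r_1 × r_2 = ((0)·(-1) - (0)·(-0.618), (0)·(0) - (-1.618)·(-1), (-1.618)·(-0.618) - (0)·(0)) ≈ (0, -1.618, 1).
  Rescale (multiply by -1 so the first nonzero entry is positive): u = (0, 1.618, -1).
  ||u|| = √((0)² + (1.618)² + (-1)²) = √(3.618) ≈ 1.9021,  v_1 = u/||u|| ≈ (0, 0.8507, -0.5257) (||v_1|| = 1).

λ_1 = 9.618,  λ_2 = 8,  λ_3 = 7.382;  v_1 ≈ (0, 0.8507, -0.5257)


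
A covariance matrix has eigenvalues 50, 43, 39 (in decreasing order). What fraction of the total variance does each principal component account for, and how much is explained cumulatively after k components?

Step 1 — total variance = trace(Sigma) = Σ λ_i = 50 + 43 + 39 = 132.

Step 2 — fraction explained by component i = λ_i / Σ λ:
  PC1: 50/132 = 0.3788
  PC2: 43/132 = 0.3258
  PC3: 39/132 = 0.2955

Step 3 — cumulative fraction after k components = (λ_1 + ... + λ_k) / Σ λ:
  k = 1: 50/132 = 0.3788
  k = 2: (50 + 43)/132 = 93/132 = 0.7045
  k = 3: (50 + 43 + 39)/132 = 132/132 = 1

Summary (fraction, with percent):

explained: PC1 0.3788 (37.88%), PC2 0.3258 (32.58%), PC3 0.2955 (29.55%);  cumulative: 0.3788, 0.7045, 1


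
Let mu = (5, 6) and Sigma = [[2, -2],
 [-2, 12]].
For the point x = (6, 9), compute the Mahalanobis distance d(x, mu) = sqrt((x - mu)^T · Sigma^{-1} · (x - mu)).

Step 1 — centre the observation: (x - mu) = (1, 3).

Step 2 — invert Sigma. det(Sigma) = 2·12 - (-2)² = 20.
  Sigma^{-1} = (1/det) · [[d, -b], [-b, a]] = [[0.6, 0.1],
 [0.1, 0.1]].

Step 3 — form the quadratic (x - mu)^T · Sigma^{-1} · (x - mu):
  Sigma^{-1} · (x - mu) = (0.9, 0.4).
  (x - mu)^T · [Sigma^{-1} · (x - mu)] = (1)·(0.9) + (3)·(0.4) = 2.1.

Step 4 — take square root: d = √(2.1) ≈ 1.4491.

d(x, mu) = √(2.1) ≈ 1.4491


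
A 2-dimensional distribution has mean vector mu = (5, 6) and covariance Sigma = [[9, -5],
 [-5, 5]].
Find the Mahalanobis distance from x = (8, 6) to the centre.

Step 1 — centre the observation: (x - mu) = (3, 0).

Step 2 — invert Sigma. det(Sigma) = 9·5 - (-5)² = 20.
  Sigma^{-1} = (1/det) · [[d, -b], [-b, a]] = [[0.25, 0.25],
 [0.25, 0.45]].

Step 3 — form the quadratic (x - mu)^T · Sigma^{-1} · (x - mu):
  Sigma^{-1} · (x - mu) = (0.75, 0.75).
  (x - mu)^T · [Sigma^{-1} · (x - mu)] = (3)·(0.75) + (0)·(0.75) = 2.25.

Step 4 — take square root: d = √(2.25) ≈ 1.5.

d(x, mu) = √(2.25) ≈ 1.5


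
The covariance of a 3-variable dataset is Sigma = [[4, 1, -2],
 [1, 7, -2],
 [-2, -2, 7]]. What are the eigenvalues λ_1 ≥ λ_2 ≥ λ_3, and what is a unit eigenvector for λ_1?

Step 1 — characteristic polynomial p(λ) = det(λI - Sigma) = λ³ - tr·λ² + c_1·λ - det, where tr = trace, c_1 = sum of the principal 2×2 minors, det = det(Sigma):
  tr = 4 + 7 + 7 = 18,
  c_1 = (4·7 - (1)²) + (4·7 - (-2)²) + (7·7 - (-2)²) = 27 + 24 + 45 = 96,
  det = 4·(7·7 - (-2)²) - (1)·((1)·7 - (-2)·(-2)) + (-2)·((1)·(-2) - 7·(-2)) = 4·(45) - (1)·(3) + (-2)·(12) = 153.
  So p(λ) = λ³ - 18λ² + 96λ - 153.
Step 2 — look for an integer root (rational root theorem: any rational root is an integer divisor of 153). Testing λ = 3:
  p(3) = 27 - 162 + 288 - 153 = 0  ✓
  Dividing out (λ - 3): p(λ) = (λ - 3)(λ² - 15λ + 51).
Step 3 — remaining eigenvalues from the quadratic λ² - 15λ + 51 = 0:
  Δ = 15² - 4·51 = 225 - 204 = 21,  λ = (15 ± √21)/2 = (15 ± 4.5826)/2 ≈ 9.7913 or 5.2087.
  Sorted: λ_1 = 9.7913,  λ_2 = 5.2087,  λ_3 = 3  (check: sum = 18 = tr ✓).

Step 4 — unit eigenvector for λ_1 ≈ 9.7913: v spans the null space of (Sigma - λ_1 I), whose rows are
  r_1 = (-5.7913, 1, -2),  r_2 = (1, -2.7913, -2),  r_3 = (-2, -2, -2.7913).
  v is orthogonal to every row, so take v ∝ r_1 × r_2 = ((1)·(-2) - (-2)·(-2.7913), (-2)·(1) - (-5.7913)·(-2), (-5.7913)·(-2.7913) - (1)·(1)) ≈ (-7.5826, -13.5826, 15.1652).
  Rescale (multiply by -1 so the first nonzero entry is positive): u = (7.5826, 13.5826, -15.1652).
  ||u|| = √((7.5826)² + (13.5826)² + (-15.1652)²) = √(471.9636) ≈ 21.7247,  v_1 = u/||u|| ≈ (0.349, 0.6252, -0.6981) (||v_1|| = 1).

λ_1 = 9.7913,  λ_2 = 5.2087,  λ_3 = 3;  v_1 ≈ (0.349, 0.6252, -0.6981)


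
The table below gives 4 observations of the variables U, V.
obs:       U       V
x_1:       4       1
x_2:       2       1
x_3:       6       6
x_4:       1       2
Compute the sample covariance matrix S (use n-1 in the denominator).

Step 1 — column means:
  mean(U) = (4 + 2 + 6 + 1) / 4 = 13/4 = 3.25
  mean(V) = (1 + 1 + 6 + 2) / 4 = 10/4 = 2.5

Step 2 — sample covariance S[i,j] = (1/(n-1)) · Σ_k (x_{k,i} - mean_i) · (x_{k,j} - mean_j), with n-1 = 3.
  S[U,U] = ((0.75)·(0.75) + (-1.25)·(-1.25) + (2.75)·(2.75) + (-2.25)·(-2.25)) / 3 = 14.75/3 = 4.9167
  S[U,V] = ((0.75)·(-1.5) + (-1.25)·(-1.5) + (2.75)·(3.5) + (-2.25)·(-0.5)) / 3 = 11.5/3 = 3.8333
  S[V,V] = ((-1.5)·(-1.5) + (-1.5)·(-1.5) + (3.5)·(3.5) + (-0.5)·(-0.5)) / 3 = 17/3 = 5.6667

S is symmetric (S[j,i] = S[i,j]). Assembling:

S = [[4.9167, 3.8333],
 [3.8333, 5.6667]]
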